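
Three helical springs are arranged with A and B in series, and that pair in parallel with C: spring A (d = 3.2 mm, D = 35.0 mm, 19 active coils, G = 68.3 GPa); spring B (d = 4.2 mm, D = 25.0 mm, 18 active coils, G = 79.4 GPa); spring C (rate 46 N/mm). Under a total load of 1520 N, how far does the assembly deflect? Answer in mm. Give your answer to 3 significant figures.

k_A = Gd⁴/(8D³N_a) = (68.3×10³)(3.2⁴)/(8·35.0³·19) = 1.0989 N/mm
k_B = Gd⁴/(8D³N_a) = (79.4×10³)(4.2⁴)/(8·25.0³·18) = 10.981 N/mm
Springs A,B series: k_AB = 1/(1/1.0989+1/10.981) = 0.99896 N/mm; parallel with C: k_eq = 0.99896+46 = 46.999 N/mm
δ = F/k_eq = 1520/46.999 = 32.341 mm

32.3 mm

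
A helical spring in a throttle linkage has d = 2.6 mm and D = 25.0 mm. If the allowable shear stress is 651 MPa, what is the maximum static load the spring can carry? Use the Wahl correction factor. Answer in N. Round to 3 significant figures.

156 N

C = D/d = 25.0/2.6 = 9.6154
K_W = (4C−1)/(4C−4) + 0.615/C = 37.462/34.462 + 0.0640 = 1.1510
τ_max = K·8FD/(πd³) → F_max = τ_allow·πd³/(8DK)
F_max = 651·π·2.6³/(8·25.0·1.1510) = 35946/230.2 = 156.15 N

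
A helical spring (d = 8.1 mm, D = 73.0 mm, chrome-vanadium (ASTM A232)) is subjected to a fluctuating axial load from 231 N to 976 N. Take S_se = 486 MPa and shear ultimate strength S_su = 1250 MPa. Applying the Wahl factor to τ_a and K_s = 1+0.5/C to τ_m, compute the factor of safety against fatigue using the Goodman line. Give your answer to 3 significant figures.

C = D/d = 73.0/8.1 = 9.0123; K_W = (4C−1)/(4C−4)+0.615/C = 1.1618; K_s = 1+0.5/C = 1.0555
F_a = (F_max−F_min)/2 = 372.5 N; F_m = (F_max+F_min)/2 = 603.5 N
τ_a = K_W·8F_aD/(πd³) = 1.1618 × 130.3 = 151.38 MPa
τ_m = K_s·8F_mD/(πd³) = 1.0555 × 211.1 = 222.81 MPa
Goodman: 1/n_f = τ_a/S_se + τ_m/S_su = 151.38/486 + 222.81/1250 = 0.31149 + 0.17825 = 0.48974
n_f = 1/0.48974 = 2.042

2.04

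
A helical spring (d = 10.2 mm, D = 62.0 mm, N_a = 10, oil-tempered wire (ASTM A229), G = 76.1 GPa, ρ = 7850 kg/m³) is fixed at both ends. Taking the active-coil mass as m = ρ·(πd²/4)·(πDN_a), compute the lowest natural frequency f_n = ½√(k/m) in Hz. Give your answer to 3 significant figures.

k = Gd⁴/(8D³N_a) = (76.1×10³)(10.2⁴)/(8·62.0³·10) = 43.204 N/mm = 43204 N/m
Wire length L = πDN_a = π·62.0·10 = 1947.8 mm
m = ρ·(πd²/4)·L = 7850 × 81.713×10⁻⁶ m² × 1.9478 m = 1.2494 kg
f_n = ½√(k/m) = 0.5·√(43204/1.2494) = 0.5·√(34580) = 92.978 Hz

93.0 Hz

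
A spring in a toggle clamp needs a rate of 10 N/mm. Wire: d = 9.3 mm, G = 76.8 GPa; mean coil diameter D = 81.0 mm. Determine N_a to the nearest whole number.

N_a = Gd⁴/(8D³k) = (76.8×10³ × 9.3⁴)/(8 × 81.0³ × 10)
    = 5.74504e+08 / 4.25153e+07 = 13.51 → 14 coils

14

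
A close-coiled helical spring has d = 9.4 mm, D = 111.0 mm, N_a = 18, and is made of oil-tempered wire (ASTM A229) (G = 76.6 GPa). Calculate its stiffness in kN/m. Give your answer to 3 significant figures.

k = Gd⁴/(8D³N_a) = (76.6×10³ × 9.4⁴) / (8 × 111.0³ × 18)
  = 5.98054e+08 / 1.96939e+08 = 3.0367 N/mm

3.04 kN/m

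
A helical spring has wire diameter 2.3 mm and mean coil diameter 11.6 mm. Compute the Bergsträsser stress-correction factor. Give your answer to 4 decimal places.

C = D/d = 11.6/2.3 = 5.0435
K_B = (4C+2)/(4C−3) = 22.174/17.174 = 1.2911

1.2911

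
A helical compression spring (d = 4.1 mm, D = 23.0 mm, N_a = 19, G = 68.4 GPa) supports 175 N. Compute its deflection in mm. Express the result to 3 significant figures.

16.7 mm

k = Gd⁴/(8D³N_a) = (68.4×10³)(4.1⁴)/(8·23.0³·19) = 10.451 N/mm
δ = F/k = 175 / 10.451 = 16.745 mm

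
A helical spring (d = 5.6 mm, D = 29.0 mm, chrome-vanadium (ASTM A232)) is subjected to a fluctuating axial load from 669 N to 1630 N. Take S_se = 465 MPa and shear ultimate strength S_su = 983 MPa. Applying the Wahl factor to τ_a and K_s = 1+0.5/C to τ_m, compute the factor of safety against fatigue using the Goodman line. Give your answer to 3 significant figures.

0.906

C = D/d = 29.0/5.6 = 5.1786; K_W = (4C−1)/(4C−4)+0.615/C = 1.2982; K_s = 1+0.5/C = 1.0966
F_a = (F_max−F_min)/2 = 480.5 N; F_m = (F_max+F_min)/2 = 1149.5 N
τ_a = K_W·8F_aD/(πd³) = 1.2982 × 202.05 = 262.32 MPa
τ_m = K_s·8F_mD/(πd³) = 1.0966 × 483.37 = 530.04 MPa
Goodman: 1/n_f = τ_a/S_se + τ_m/S_su = 262.32/465 + 530.04/983 = 0.56412 + 0.53921 = 1.1033
n_f = 1/1.1033 = 0.9063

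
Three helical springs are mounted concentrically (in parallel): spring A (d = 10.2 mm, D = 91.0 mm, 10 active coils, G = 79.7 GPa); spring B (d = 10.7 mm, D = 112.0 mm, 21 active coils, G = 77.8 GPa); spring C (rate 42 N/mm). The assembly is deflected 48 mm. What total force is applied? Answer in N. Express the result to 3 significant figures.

k_A = Gd⁴/(8D³N_a) = (79.7×10³)(10.2⁴)/(8·91.0³·10) = 14.31 N/mm
k_B = Gd⁴/(8D³N_a) = (77.8×10³)(10.7⁴)/(8·112.0³·21) = 4.3207 N/mm
Parallel: k_eq = 14.31 + 4.3207 + 42 = 60.631 N/mm
F = k_eq·δ = 60.631·48 = 2910.3 N

2910 N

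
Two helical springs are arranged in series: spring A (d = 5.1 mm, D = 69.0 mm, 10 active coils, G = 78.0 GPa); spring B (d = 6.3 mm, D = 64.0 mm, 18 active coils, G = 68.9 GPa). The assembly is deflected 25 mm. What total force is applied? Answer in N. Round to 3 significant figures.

29.6 N

k_A = Gd⁴/(8D³N_a) = (78.0×10³)(5.1⁴)/(8·69.0³·10) = 2.0079 N/mm
k_B = Gd⁴/(8D³N_a) = (68.9×10³)(6.3⁴)/(8·64.0³·18) = 2.8753 N/mm
Series: 1/k_eq = 1/2.0079 + 1/2.8753 = 0.84583; k_eq = 1.1823 N/mm
F = k_eq·δ = 1.1823·25 = 29.557 N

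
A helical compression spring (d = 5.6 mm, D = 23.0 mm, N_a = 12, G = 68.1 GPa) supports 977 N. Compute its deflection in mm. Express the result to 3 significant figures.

k = Gd⁴/(8D³N_a) = (68.1×10³)(5.6⁴)/(8·23.0³·12) = 57.338 N/mm
δ = F/k = 977 / 57.338 = 17.039 mm

17.0 mm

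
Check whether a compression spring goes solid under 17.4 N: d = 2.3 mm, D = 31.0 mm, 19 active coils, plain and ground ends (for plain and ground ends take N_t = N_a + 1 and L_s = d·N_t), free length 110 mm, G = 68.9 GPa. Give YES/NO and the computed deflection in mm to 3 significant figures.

NO, δ = 40.9 mm

k = Gd⁴/(8D³N_a) = (68.9×10³)(2.3⁴)/(8·31.0³·19) = 0.4258 N/mm
N_t = 20; L_s = 2.3·20 = 46 mm; δ_solid = L₀ − L_s = 110 − 46 = 64 mm
δ = F/k = 17.4/0.4258 = 40.865 mm
δ < δ_solid → spring does not go solid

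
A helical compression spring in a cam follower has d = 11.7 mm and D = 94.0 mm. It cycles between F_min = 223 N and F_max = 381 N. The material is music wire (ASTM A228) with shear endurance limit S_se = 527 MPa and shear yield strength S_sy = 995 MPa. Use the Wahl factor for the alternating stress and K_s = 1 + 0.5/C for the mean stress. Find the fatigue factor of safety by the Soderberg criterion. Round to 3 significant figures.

C = D/d = 94.0/11.7 = 8.0342; K_W = (4C−1)/(4C−4)+0.615/C = 1.1832; K_s = 1+0.5/C = 1.0622
F_a = (F_max−F_min)/2 = 79 N; F_m = (F_max+F_min)/2 = 302 N
τ_a = K_W·8F_aD/(πd³) = 1.1832 × 11.807 = 13.97 MPa
τ_m = K_s·8F_mD/(πd³) = 1.0622 × 45.135 = 47.944 MPa
Soderberg: 1/n_f = τ_a/S_se + τ_m/S_sy = 13.97/527 + 47.944/995 = 0.02651 + 0.04819 = 0.074693
n_f = 1/0.074693 = 13.39

13.4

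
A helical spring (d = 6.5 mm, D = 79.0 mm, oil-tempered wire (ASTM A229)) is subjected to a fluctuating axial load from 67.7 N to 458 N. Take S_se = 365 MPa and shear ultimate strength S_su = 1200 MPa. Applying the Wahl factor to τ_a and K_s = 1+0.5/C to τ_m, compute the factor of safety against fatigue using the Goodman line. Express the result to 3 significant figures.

1.65

C = D/d = 79.0/6.5 = 12.1538; K_W = (4C−1)/(4C−4)+0.615/C = 1.1178; K_s = 1+0.5/C = 1.0411
F_a = (F_max−F_min)/2 = 195.15 N; F_m = (F_max+F_min)/2 = 262.85 N
τ_a = K_W·8F_aD/(πd³) = 1.1178 × 142.95 = 159.8 MPa
τ_m = K_s·8F_mD/(πd³) = 1.0411 × 192.55 = 200.47 MPa
Goodman: 1/n_f = τ_a/S_se + τ_m/S_su = 159.8/365 + 200.47/1200 = 0.43781 + 0.16706 = 0.60486
n_f = 1/0.60486 = 1.653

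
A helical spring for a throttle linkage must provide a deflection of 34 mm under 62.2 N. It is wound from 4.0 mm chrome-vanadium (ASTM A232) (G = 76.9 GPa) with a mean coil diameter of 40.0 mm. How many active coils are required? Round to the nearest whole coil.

Required rate k = F/δ = 62.2/34 = 1.8294 N/mm
N_a = Gd⁴/(8D³k) = (76.9×10³ × 4.0⁴)/(8 × 40.0³ × 1.8294)
    = 1.96864e+07 / 936659 = 21.02 → 21 coils

21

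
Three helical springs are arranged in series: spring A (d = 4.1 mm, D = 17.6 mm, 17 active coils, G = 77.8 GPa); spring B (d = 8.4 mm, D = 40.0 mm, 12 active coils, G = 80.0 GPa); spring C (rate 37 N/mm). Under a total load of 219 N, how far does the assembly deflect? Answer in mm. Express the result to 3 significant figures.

16.7 mm

k_A = Gd⁴/(8D³N_a) = (77.8×10³)(4.1⁴)/(8·17.6³·17) = 29.651 N/mm
k_B = Gd⁴/(8D³N_a) = (80.0×10³)(8.4⁴)/(8·40.0³·12) = 64.827 N/mm
Series: 1/k_eq = 1/29.651 + 1/64.827 + 1/37 = 0.076178; k_eq = 13.127 N/mm
δ = F/k_eq = 219/13.127 = 16.683 mm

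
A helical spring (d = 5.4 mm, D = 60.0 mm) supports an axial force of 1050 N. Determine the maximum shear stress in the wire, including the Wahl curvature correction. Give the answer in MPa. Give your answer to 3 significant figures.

Spring index C = D/d = 60.0/5.4 = 11.1111
K_W = (4C−1)/(4C−4) + 0.615/C = 43.444/40.444 + 0.0554 = 1.1295
τ₀ = 8FD/(πd³) = 8·1050·60.0/(π·5.4³) = 504000/494.69 = 1018.8 MPa
τ_max = K·τ₀ = 1.1295 × 1018.8 = 1150.8 MPa

1150 MPa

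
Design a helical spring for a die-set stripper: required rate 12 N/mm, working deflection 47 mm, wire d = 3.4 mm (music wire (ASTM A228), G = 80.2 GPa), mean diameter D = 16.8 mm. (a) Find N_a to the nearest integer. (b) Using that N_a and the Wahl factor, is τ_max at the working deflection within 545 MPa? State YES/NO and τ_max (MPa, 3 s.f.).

N_a = Gd⁴/(8D³k) = (80.2×10³)(3.4⁴)/(8·16.8³·12) = 23.54 → N_a = 24
Actual rate k = Gd⁴/(8D³·24) = 11.772 N/mm
Working load F = kδ = 11.772·47 = 553.3 N
C = 16.8/3.4 = 4.9412; K_W = (4C−1)/(4C−4)+0.615/C = 1.3148
τ_max = K_W·8FD/(πd³) = 1.3148·602.24 = 791.81 MPa
τ_max > 545 MPa → exceeds allowable

(a) 24 coils; (b) NO, τ_max = 792 MPa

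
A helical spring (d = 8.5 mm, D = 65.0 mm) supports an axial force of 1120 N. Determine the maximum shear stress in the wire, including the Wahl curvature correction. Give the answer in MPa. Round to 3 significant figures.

Spring index C = D/d = 65.0/8.5 = 7.6471
K_W = (4C−1)/(4C−4) + 0.615/C = 29.588/26.588 + 0.0804 = 1.1933
τ₀ = 8FD/(πd³) = 8·1120·65.0/(π·8.5³) = 582400/1929.3 = 301.87 MPa
τ_max = K·τ₀ = 1.1933 × 301.87 = 360.2 MPa

360 MPa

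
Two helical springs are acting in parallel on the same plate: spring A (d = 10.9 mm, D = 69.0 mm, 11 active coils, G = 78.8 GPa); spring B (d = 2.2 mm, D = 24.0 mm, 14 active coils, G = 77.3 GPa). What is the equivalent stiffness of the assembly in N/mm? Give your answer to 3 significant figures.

39.6 N/mm

k_A = Gd⁴/(8D³N_a) = (78.8×10³)(10.9⁴)/(8·69.0³·11) = 38.477 N/mm
k_B = Gd⁴/(8D³N_a) = (77.3×10³)(2.2⁴)/(8·24.0³·14) = 1.1695 N/mm
Parallel: k_eq = 38.477 + 1.1695 = 39.647 N/mm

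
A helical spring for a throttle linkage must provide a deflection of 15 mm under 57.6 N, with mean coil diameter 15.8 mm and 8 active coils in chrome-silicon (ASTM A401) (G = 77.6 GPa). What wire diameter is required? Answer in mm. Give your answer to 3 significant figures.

Required rate k = F/δ = 57.6/15 = 3.84 N/mm
d = (8D³N_a·k / G)^(1/4) = (8·15.8³·8·3.84 / (77.6×10³))^0.25
  = (12.492)^0.25 = 1.8800 mm

1.88 mm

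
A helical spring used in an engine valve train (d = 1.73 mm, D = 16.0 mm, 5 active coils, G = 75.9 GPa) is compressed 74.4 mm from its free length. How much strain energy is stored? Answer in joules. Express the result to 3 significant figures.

k = Gd⁴/(8D³N_a) = (75.9×10³)(1.73⁴)/(8·16.0³·5) = 4.1496 N/mm
U = ½kδ² = 0.5 × 4.1496 × 74.4² = 11485 N·mm = 11.485 J

11.5 J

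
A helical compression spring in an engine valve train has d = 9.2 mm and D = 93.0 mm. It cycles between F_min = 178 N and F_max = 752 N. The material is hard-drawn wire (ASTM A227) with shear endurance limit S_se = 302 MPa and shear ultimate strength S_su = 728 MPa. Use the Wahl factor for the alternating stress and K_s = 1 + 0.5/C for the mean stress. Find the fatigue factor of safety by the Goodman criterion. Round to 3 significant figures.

C = D/d = 93.0/9.2 = 10.1087; K_W = (4C−1)/(4C−4)+0.615/C = 1.1432; K_s = 1+0.5/C = 1.0495
F_a = (F_max−F_min)/2 = 287 N; F_m = (F_max+F_min)/2 = 465 N
τ_a = K_W·8F_aD/(πd³) = 1.1432 × 87.285 = 99.783 MPa
τ_m = K_s·8F_mD/(πd³) = 1.0495 × 141.42 = 148.42 MPa
Goodman: 1/n_f = τ_a/S_se + τ_m/S_su = 99.783/302 + 148.42/728 = 0.33041 + 0.20387 = 0.53427
n_f = 1/0.53427 = 1.872

1.87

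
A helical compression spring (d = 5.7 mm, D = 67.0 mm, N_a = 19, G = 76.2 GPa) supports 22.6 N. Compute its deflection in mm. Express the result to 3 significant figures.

12.8 mm

k = Gd⁴/(8D³N_a) = (76.2×10³)(5.7⁴)/(8·67.0³·19) = 1.7595 N/mm
δ = F/k = 22.6 / 1.7595 = 12.845 mm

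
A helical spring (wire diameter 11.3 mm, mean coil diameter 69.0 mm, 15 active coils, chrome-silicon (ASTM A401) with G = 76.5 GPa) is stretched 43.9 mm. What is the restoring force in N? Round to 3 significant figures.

1390 N

k = Gd⁴/(8D³N_a) = (76.5×10³)(11.3⁴)/(8·69.0³·15) = 31.641 N/mm
F = k·δ = 31.641 × 43.9 = 1389 N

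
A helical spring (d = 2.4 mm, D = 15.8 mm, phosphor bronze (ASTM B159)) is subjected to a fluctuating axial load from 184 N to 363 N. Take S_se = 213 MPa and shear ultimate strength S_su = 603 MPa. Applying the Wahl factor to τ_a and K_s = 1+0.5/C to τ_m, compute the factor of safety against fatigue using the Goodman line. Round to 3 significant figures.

0.342

C = D/d = 15.8/2.4 = 6.5833; K_W = (4C−1)/(4C−4)+0.615/C = 1.2277; K_s = 1+0.5/C = 1.0759
F_a = (F_max−F_min)/2 = 89.5 N; F_m = (F_max+F_min)/2 = 273.5 N
τ_a = K_W·8F_aD/(πd³) = 1.2277 × 260.49 = 319.81 MPa
τ_m = K_s·8F_mD/(πd³) = 1.0759 × 796.01 = 856.47 MPa
Goodman: 1/n_f = τ_a/S_se + τ_m/S_su = 319.81/213 + 856.47/603 = 1.50147 + 1.42035 = 2.9218
n_f = 1/2.9218 = 0.3423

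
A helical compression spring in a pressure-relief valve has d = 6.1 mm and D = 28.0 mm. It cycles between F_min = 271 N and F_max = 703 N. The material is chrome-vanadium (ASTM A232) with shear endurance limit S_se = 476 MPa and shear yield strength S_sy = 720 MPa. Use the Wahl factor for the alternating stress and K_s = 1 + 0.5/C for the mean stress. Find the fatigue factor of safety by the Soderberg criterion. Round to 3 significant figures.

2.34

C = D/d = 28.0/6.1 = 4.5902; K_W = (4C−1)/(4C−4)+0.615/C = 1.3429; K_s = 1+0.5/C = 1.1089
F_a = (F_max−F_min)/2 = 216 N; F_m = (F_max+F_min)/2 = 487 N
τ_a = K_W·8F_aD/(πd³) = 1.3429 × 67.852 = 91.117 MPa
τ_m = K_s·8F_mD/(πd³) = 1.1089 × 152.98 = 169.65 MPa
Soderberg: 1/n_f = τ_a/S_se + τ_m/S_sy = 91.117/476 + 169.65/720 = 0.19142 + 0.23562 = 0.42704
n_f = 1/0.42704 = 2.342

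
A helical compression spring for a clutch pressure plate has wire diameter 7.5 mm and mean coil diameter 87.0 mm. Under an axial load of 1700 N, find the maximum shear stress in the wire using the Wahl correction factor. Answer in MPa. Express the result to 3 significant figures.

1000 MPa

Spring index C = D/d = 87.0/7.5 = 11.6000
K_W = (4C−1)/(4C−4) + 0.615/C = 45.400/42.400 + 0.0530 = 1.1238
τ₀ = 8FD/(πd³) = 8·1700·87.0/(π·7.5³) = 1.1832e+06/1325.4 = 892.74 MPa
τ_max = K·τ₀ = 1.1238 × 892.74 = 1003.2 MPa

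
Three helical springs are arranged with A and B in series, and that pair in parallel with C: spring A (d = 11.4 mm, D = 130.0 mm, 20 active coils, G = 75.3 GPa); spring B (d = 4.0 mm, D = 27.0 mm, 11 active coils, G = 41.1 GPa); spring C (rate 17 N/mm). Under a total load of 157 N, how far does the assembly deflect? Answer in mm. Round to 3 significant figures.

8.15 mm

k_A = Gd⁴/(8D³N_a) = (75.3×10³)(11.4⁴)/(8·130.0³·20) = 3.618 N/mm
k_B = Gd⁴/(8D³N_a) = (41.1×10³)(4.0⁴)/(8·27.0³·11) = 6.0745 N/mm
Springs A,B series: k_AB = 1/(1/3.618+1/6.0745) = 2.2675 N/mm; parallel with C: k_eq = 2.2675+17 = 19.267 N/mm
δ = F/k_eq = 157/19.267 = 8.1485 mm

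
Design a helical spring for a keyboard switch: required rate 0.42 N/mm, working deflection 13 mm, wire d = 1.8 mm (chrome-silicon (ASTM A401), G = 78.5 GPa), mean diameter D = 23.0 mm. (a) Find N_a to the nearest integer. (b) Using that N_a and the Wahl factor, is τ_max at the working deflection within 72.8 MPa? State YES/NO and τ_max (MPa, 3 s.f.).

(a) 20 coils; (b) YES, τ_max = 61.4 MPa

N_a = Gd⁴/(8D³k) = (78.5×10³)(1.8⁴)/(8·23.0³·0.42) = 20.16 → N_a = 20
Actual rate k = Gd⁴/(8D³·20) = 0.42331 N/mm
Working load F = kδ = 0.42331·13 = 5.503 N
C = 23.0/1.8 = 12.7778; K_W = (4C−1)/(4C−4)+0.615/C = 1.1118
τ_max = K_W·8FD/(πd³) = 1.1118·55.265 = 61.444 MPa
τ_max ≤ 72.8 MPa → acceptable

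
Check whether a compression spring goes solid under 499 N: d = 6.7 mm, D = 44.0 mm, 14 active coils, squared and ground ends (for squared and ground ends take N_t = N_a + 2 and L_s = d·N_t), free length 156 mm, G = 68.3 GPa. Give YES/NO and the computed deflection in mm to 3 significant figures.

NO, δ = 34.6 mm

k = Gd⁴/(8D³N_a) = (68.3×10³)(6.7⁴)/(8·44.0³·14) = 14.426 N/mm
N_t = 16; L_s = 6.7·16 = 107.2 mm; δ_solid = L₀ − L_s = 156 − 107.2 = 48.8 mm
δ = F/k = 499/14.426 = 34.59 mm
δ < δ_solid → spring does not go solid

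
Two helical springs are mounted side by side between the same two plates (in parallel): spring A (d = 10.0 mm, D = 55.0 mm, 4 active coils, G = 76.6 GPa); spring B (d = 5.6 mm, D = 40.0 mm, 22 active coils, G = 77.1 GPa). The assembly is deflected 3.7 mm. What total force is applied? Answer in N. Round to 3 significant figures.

557 N

k_A = Gd⁴/(8D³N_a) = (76.6×10³)(10.0⁴)/(8·55.0³·4) = 143.88 N/mm
k_B = Gd⁴/(8D³N_a) = (77.1×10³)(5.6⁴)/(8·40.0³·22) = 6.7315 N/mm
Parallel: k_eq = 143.88 + 6.7315 = 150.61 N/mm
F = k_eq·δ = 150.61·3.7 = 557.25 N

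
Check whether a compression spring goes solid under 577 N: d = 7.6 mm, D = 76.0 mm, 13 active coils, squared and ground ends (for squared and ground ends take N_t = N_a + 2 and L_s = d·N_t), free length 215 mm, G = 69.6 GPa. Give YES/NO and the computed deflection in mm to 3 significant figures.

YES, δ = 113 mm

k = Gd⁴/(8D³N_a) = (69.6×10³)(7.6⁴)/(8·76.0³·13) = 5.0862 N/mm
N_t = 15; L_s = 7.6·15 = 114 mm; δ_solid = L₀ − L_s = 215 − 114 = 101 mm
δ = F/k = 577/5.0862 = 113.45 mm
δ ≥ δ_solid → spring goes solid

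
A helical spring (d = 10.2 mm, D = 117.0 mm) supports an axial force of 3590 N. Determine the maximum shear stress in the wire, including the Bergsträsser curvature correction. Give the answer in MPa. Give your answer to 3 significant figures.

1130 MPa

Spring index C = D/d = 117.0/10.2 = 11.4706
K_B = (4C+2)/(4C−3) = 47.882/42.882 = 1.1166
τ₀ = 8FD/(πd³) = 8·3590·117.0/(π·10.2³) = 3.36024e+06/3333.9 = 1007.9 MPa
τ_max = K·τ₀ = 1.1166 × 1007.9 = 1125.4 MPa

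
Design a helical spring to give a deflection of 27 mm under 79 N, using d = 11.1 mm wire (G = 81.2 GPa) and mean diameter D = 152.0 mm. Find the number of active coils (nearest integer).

Required rate k = F/δ = 79/27 = 2.9259 N/mm
N_a = Gd⁴/(8D³k) = (81.2×10³ × 11.1⁴)/(8 × 152.0³ × 2.9259)
    = 1.23267e+09 / 8.22023e+07 = 15 → 15 coils

15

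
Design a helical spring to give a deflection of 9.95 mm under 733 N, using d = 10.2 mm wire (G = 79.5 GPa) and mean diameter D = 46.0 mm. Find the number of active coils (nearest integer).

Required rate k = F/δ = 733/9.95 = 73.668 N/mm
N_a = Gd⁴/(8D³k) = (79.5×10³ × 10.2⁴)/(8 × 46.0³ × 73.668)
    = 8.60534e+08 / 5.73647e+07 = 15 → 15 coils

15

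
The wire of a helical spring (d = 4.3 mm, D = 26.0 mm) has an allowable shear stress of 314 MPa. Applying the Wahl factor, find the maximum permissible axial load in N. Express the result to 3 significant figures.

C = D/d = 26.0/4.3 = 6.0465
K_W = (4C−1)/(4C−4) + 0.615/C = 23.186/20.186 + 0.1017 = 1.2503
τ_max = K·8FD/(πd³) → F_max = τ_allow·πd³/(8DK)
F_max = 314·π·4.3³/(8·26.0·1.2503) = 78430/260.07 = 301.58 N

302 N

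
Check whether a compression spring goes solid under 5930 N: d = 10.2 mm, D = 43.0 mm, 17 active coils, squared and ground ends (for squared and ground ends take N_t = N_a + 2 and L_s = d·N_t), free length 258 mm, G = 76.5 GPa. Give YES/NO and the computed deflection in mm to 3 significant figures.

k = Gd⁴/(8D³N_a) = (76.5×10³)(10.2⁴)/(8·43.0³·17) = 76.58 N/mm
N_t = 19; L_s = 10.2·19 = 193.8 mm; δ_solid = L₀ − L_s = 258 − 193.8 = 64.2 mm
δ = F/k = 5930/76.58 = 77.435 mm
δ ≥ δ_solid → spring goes solid

YES, δ = 77.4 mm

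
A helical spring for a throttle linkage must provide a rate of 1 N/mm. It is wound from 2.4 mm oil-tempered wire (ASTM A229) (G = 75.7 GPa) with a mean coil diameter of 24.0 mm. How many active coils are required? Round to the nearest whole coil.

N_a = Gd⁴/(8D³k) = (75.7×10³ × 2.4⁴)/(8 × 24.0³ × 1)
    = 2.51154e+06 / 110592 = 22.71 → 23 coils

23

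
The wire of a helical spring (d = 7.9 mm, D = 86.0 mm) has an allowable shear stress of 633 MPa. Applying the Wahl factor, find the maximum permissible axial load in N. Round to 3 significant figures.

C = D/d = 86.0/7.9 = 10.8861
K_W = (4C−1)/(4C−4) + 0.615/C = 42.544/39.544 + 0.0565 = 1.1324
τ_max = K·8FD/(πd³) → F_max = τ_allow·πd³/(8DK)
F_max = 633·π·7.9³/(8·86.0·1.1324) = 9.8047e+05/779.06 = 1258.5 N

1260 N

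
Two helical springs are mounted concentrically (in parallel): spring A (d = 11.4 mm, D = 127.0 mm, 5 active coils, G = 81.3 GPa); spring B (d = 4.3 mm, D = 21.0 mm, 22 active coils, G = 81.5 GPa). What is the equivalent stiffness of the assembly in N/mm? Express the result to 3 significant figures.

33.9 N/mm

k_A = Gd⁴/(8D³N_a) = (81.3×10³)(11.4⁴)/(8·127.0³·5) = 16.759 N/mm
k_B = Gd⁴/(8D³N_a) = (81.5×10³)(4.3⁴)/(8·21.0³·22) = 17.095 N/mm
Parallel: k_eq = 16.759 + 17.095 = 33.853 N/mm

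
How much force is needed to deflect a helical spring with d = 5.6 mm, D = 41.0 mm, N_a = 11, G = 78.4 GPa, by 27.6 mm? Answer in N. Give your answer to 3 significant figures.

k = Gd⁴/(8D³N_a) = (78.4×10³)(5.6⁴)/(8·41.0³·11) = 12.713 N/mm
F = k·δ = 12.713 × 27.6 = 350.87 N

351 N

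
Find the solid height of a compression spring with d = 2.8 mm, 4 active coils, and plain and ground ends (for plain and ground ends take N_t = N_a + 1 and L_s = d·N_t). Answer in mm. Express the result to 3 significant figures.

plain and ground ends: N_t = N_a + 1 = 4 + 1 = 5
L_s = d·N_t = 2.8 × 5 = 14 mm

14.0 mm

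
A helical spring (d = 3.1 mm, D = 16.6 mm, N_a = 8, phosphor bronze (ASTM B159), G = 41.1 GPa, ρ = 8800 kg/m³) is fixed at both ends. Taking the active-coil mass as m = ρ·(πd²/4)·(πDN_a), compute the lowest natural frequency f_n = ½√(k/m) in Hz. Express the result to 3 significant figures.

342 Hz

k = Gd⁴/(8D³N_a) = (41.1×10³)(3.1⁴)/(8·16.6³·8) = 12.965 N/mm = 12965 N/m
Wire length L = πDN_a = π·16.6·8 = 417.2 mm
m = ρ·(πd²/4)·L = 8800 × 7.5477×10⁻⁶ m² × 0.4172 m = 0.02771 kg
f_n = ½√(k/m) = 0.5·√(12965/0.02771) = 0.5·√(4.6789e+05) = 342.01 Hz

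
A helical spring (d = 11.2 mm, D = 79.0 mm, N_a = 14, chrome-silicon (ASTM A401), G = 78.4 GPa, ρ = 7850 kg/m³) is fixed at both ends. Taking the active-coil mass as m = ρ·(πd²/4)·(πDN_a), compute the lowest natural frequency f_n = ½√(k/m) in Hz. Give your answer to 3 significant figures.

k = Gd⁴/(8D³N_a) = (78.4×10³)(11.2⁴)/(8·79.0³·14) = 22.34 N/mm = 22340 N/m
Wire length L = πDN_a = π·79.0·14 = 3474.6 mm
m = ρ·(πd²/4)·L = 7850 × 98.52×10⁻⁶ m² × 3.4746 m = 2.6872 kg
f_n = ½√(k/m) = 0.5·√(22340/2.6872) = 0.5·√(8313.6) = 45.589 Hz

45.6 Hz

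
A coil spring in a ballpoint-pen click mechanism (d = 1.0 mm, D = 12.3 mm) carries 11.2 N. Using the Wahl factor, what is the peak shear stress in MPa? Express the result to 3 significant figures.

392 MPa

Spring index C = D/d = 12.3/1.0 = 12.3000
K_W = (4C−1)/(4C−4) + 0.615/C = 48.200/45.200 + 0.0500 = 1.1164
τ₀ = 8FD/(πd³) = 8·11.2·12.3/(π·1.0³) = 1102.08/3.1416 = 350.8 MPa
τ_max = K·τ₀ = 1.1164 × 350.8 = 391.63 MPa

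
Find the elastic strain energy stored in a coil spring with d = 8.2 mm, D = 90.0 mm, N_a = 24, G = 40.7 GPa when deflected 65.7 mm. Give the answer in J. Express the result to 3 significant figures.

2.84 J

k = Gd⁴/(8D³N_a) = (40.7×10³)(8.2⁴)/(8·90.0³·24) = 1.3147 N/mm
U = ½kδ² = 0.5 × 1.3147 × 65.7² = 2837.4 N·mm = 2.8374 J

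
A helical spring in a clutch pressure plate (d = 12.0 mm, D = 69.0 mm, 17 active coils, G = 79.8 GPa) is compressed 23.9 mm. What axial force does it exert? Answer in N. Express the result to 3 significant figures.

k = Gd⁴/(8D³N_a) = (79.8×10³)(12.0⁴)/(8·69.0³·17) = 37.038 N/mm
F = k·δ = 37.038 × 23.9 = 885.2 N

885 N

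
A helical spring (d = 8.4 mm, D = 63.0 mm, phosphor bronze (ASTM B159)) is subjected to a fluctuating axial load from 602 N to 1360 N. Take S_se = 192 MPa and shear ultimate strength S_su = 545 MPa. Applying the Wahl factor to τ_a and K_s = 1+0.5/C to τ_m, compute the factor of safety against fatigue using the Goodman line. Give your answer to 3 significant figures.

C = D/d = 63.0/8.4 = 7.5000; K_W = (4C−1)/(4C−4)+0.615/C = 1.1974; K_s = 1+0.5/C = 1.0667
F_a = (F_max−F_min)/2 = 379 N; F_m = (F_max+F_min)/2 = 981 N
τ_a = K_W·8F_aD/(πd³) = 1.1974 × 102.58 = 122.83 MPa
τ_m = K_s·8F_mD/(πd³) = 1.0667 × 265.53 = 283.23 MPa
Goodman: 1/n_f = τ_a/S_se + τ_m/S_su = 122.83/192 + 283.23/545 = 0.63976 + 0.51969 = 1.1594
n_f = 1/1.1594 = 0.8625

0.862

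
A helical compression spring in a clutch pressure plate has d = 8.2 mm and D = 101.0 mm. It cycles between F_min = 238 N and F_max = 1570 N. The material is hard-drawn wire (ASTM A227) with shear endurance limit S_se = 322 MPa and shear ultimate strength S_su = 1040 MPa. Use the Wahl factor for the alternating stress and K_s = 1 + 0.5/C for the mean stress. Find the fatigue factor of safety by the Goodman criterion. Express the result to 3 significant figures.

0.667

C = D/d = 101.0/8.2 = 12.3171; K_W = (4C−1)/(4C−4)+0.615/C = 1.1162; K_s = 1+0.5/C = 1.0406
F_a = (F_max−F_min)/2 = 666 N; F_m = (F_max+F_min)/2 = 904 N
τ_a = K_W·8F_aD/(πd³) = 1.1162 × 310.67 = 346.77 MPa
τ_m = K_s·8F_mD/(πd³) = 1.0406 × 421.69 = 438.8 MPa
Goodman: 1/n_f = τ_a/S_se + τ_m/S_su = 346.77/322 + 438.8/1040 = 1.07691 + 0.42193 = 1.4988
n_f = 1/1.4988 = 0.6672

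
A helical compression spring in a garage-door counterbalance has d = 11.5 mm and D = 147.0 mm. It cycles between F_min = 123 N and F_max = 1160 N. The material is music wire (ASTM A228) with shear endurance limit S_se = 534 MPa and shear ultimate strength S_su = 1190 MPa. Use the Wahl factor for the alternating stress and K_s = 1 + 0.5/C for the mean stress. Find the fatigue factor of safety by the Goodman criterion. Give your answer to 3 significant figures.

2.48

C = D/d = 147.0/11.5 = 12.7826; K_W = (4C−1)/(4C−4)+0.615/C = 1.1118; K_s = 1+0.5/C = 1.0391
F_a = (F_max−F_min)/2 = 518.5 N; F_m = (F_max+F_min)/2 = 641.5 N
τ_a = K_W·8F_aD/(πd³) = 1.1118 × 127.62 = 141.88 MPa
τ_m = K_s·8F_mD/(πd³) = 1.0391 × 157.89 = 164.07 MPa
Goodman: 1/n_f = τ_a/S_se + τ_m/S_su = 141.88/534 + 164.07/1190 = 0.26570 + 0.13787 = 0.40357
n_f = 1/0.40357 = 2.478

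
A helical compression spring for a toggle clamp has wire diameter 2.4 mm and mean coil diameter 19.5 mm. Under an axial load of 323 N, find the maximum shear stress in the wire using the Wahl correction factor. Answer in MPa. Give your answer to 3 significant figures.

1370 MPa

Spring index C = D/d = 19.5/2.4 = 8.1250
K_W = (4C−1)/(4C−4) + 0.615/C = 31.500/28.500 + 0.0757 = 1.1810
τ₀ = 8FD/(πd³) = 8·323·19.5/(π·2.4³) = 50388/43.429 = 1160.2 MPa
τ_max = K·τ₀ = 1.1810 × 1160.2 = 1370.2 MPa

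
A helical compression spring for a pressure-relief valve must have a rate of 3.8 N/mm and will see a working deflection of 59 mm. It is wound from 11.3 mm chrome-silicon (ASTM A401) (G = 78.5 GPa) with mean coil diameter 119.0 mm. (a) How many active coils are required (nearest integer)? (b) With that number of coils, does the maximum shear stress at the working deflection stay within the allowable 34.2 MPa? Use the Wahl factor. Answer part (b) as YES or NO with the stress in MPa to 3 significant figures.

(a) 25 coils; (b) NO, τ_max = 53.5 MPa

N_a = Gd⁴/(8D³k) = (78.5×10³)(11.3⁴)/(8·119.0³·3.8) = 24.98 → N_a = 25
Actual rate k = Gd⁴/(8D³·25) = 3.7976 N/mm
Working load F = kδ = 3.7976·59 = 224.06 N
C = 119.0/11.3 = 10.5310; K_W = (4C−1)/(4C−4)+0.615/C = 1.1371
τ_max = K_W·8FD/(πd³) = 1.1371·47.056 = 53.507 MPa
τ_max > 34.2 MPa → exceeds allowable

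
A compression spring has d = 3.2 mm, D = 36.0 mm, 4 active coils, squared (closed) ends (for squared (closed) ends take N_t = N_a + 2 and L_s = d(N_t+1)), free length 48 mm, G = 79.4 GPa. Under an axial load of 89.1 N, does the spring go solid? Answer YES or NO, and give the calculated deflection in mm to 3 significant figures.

NO, δ = 16.0 mm

k = Gd⁴/(8D³N_a) = (79.4×10³)(3.2⁴)/(8·36.0³·4) = 5.5765 N/mm
N_t = 6; L_s = 3.2·7 = 22.4 mm; δ_solid = L₀ − L_s = 48 − 22.4 = 25.6 mm
δ = F/k = 89.1/5.5765 = 15.978 mm
δ < δ_solid → spring does not go solid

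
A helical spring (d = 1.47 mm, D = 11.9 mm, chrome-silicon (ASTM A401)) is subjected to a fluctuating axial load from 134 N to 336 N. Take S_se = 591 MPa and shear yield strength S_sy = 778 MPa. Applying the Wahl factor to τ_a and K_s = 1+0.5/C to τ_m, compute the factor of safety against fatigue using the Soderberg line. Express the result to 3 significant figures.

0.201

C = D/d = 11.9/1.47 = 8.0952; K_W = (4C−1)/(4C−4)+0.615/C = 1.1817; K_s = 1+0.5/C = 1.0618
F_a = (F_max−F_min)/2 = 101 N; F_m = (F_max+F_min)/2 = 235 N
τ_a = K_W·8F_aD/(πd³) = 1.1817 × 963.51 = 1138.6 MPa
τ_m = K_s·8F_mD/(πd³) = 1.0618 × 2241.8 = 2380.3 MPa
Soderberg: 1/n_f = τ_a/S_se + τ_m/S_sy = 1138.6/591 + 2380.3/778 = 1.92649 + 3.05951 = 4.986
n_f = 1/4.986 = 0.2006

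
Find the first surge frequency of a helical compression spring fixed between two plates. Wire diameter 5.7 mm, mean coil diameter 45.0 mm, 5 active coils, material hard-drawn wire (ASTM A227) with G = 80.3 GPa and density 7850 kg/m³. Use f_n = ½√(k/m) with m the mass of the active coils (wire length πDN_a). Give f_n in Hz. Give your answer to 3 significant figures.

k = Gd⁴/(8D³N_a) = (80.3×10³)(5.7⁴)/(8·45.0³·5) = 23.255 N/mm = 23255 N/m
Wire length L = πDN_a = π·45.0·5 = 706.86 mm
m = ρ·(πd²/4)·L = 7850 × 25.518×10⁻⁶ m² × 0.70686 m = 0.14159 kg
f_n = ½√(k/m) = 0.5·√(23255/0.14159) = 0.5·√(1.6424e+05) = 202.63 Hz

203 Hz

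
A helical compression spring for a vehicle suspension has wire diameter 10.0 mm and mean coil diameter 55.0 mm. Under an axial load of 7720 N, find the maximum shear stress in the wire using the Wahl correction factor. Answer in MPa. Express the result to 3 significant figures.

1380 MPa

Spring index C = D/d = 55.0/10.0 = 5.5000
K_W = (4C−1)/(4C−4) + 0.615/C = 21.000/18.000 + 0.1118 = 1.2785
τ₀ = 8FD/(πd³) = 8·7720·55.0/(π·10.0³) = 3.3968e+06/3141.6 = 1081.2 MPa
τ_max = K·τ₀ = 1.2785 × 1081.2 = 1382.3 MPa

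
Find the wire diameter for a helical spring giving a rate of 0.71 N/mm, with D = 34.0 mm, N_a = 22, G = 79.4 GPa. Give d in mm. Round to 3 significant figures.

2.80 mm

d = (8D³N_a·k / G)^(1/4) = (8·34.0³·22·0.71 / (79.4×10³))^0.25
  = (61.857)^0.25 = 2.8044 mm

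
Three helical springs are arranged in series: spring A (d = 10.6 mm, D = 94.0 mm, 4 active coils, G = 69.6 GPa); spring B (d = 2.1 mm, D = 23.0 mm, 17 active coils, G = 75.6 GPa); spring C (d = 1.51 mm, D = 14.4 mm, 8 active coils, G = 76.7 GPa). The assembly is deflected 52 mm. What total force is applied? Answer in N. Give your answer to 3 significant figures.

k_A = Gd⁴/(8D³N_a) = (69.6×10³)(10.6⁴)/(8·94.0³·4) = 33.06 N/mm
k_B = Gd⁴/(8D³N_a) = (75.6×10³)(2.1⁴)/(8·23.0³·17) = 0.88854 N/mm
k_C = Gd⁴/(8D³N_a) = (76.7×10³)(1.51⁴)/(8·14.4³·8) = 2.0866 N/mm
Series: 1/k_eq = 1/33.06 + 1/0.88854 + 1/2.0866 = 1.6349; k_eq = 0.61164 N/mm
F = k_eq·δ = 0.61164·52 = 31.805 N

31.8 N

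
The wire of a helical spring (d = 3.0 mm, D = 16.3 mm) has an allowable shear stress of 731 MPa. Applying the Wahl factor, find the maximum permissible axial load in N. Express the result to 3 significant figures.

C = D/d = 16.3/3.0 = 5.4333
K_W = (4C−1)/(4C−4) + 0.615/C = 20.733/17.733 + 0.1132 = 1.2824
τ_max = K·8FD/(πd³) → F_max = τ_allow·πd³/(8DK)
F_max = 731·π·3.0³/(8·16.3·1.2824) = 62006/167.22 = 370.8 N

371 N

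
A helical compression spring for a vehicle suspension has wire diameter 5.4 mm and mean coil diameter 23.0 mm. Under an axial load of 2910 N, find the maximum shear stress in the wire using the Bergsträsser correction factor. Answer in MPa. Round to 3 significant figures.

1470 MPa

Spring index C = D/d = 23.0/5.4 = 4.2593
K_B = (4C+2)/(4C−3) = 19.037/14.037 = 1.3562
τ₀ = 8FD/(πd³) = 8·2910·23.0/(π·5.4³) = 535440/494.69 = 1082.4 MPa
τ_max = K·τ₀ = 1.3562 × 1082.4 = 1467.9 MPa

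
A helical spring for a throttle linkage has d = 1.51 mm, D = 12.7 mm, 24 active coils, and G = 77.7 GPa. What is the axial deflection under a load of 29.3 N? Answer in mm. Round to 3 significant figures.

k = Gd⁴/(8D³N_a) = (77.7×10³)(1.51⁴)/(8·12.7³·24) = 1.0271 N/mm
δ = F/k = 29.3 / 1.0271 = 28.527 mm

28.5 mm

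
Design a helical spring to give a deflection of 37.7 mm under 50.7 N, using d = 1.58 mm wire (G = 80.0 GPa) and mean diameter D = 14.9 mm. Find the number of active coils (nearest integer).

Required rate k = F/δ = 50.7/37.7 = 1.3448 N/mm
N_a = Gd⁴/(8D³k) = (80.0×10³ × 1.58⁴)/(8 × 14.9³ × 1.3448)
    = 498561 / 35589 = 14.01 → 14 coils

14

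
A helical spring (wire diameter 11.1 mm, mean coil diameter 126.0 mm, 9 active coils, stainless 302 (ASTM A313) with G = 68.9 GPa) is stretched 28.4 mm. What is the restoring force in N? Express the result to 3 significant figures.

k = Gd⁴/(8D³N_a) = (68.9×10³)(11.1⁴)/(8·126.0³·9) = 7.2622 N/mm
F = k·δ = 7.2622 × 28.4 = 206.25 N

206 N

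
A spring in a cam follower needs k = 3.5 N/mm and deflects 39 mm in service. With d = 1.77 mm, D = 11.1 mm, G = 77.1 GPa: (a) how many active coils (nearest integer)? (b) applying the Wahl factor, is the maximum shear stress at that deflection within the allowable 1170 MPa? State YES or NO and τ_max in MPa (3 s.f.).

N_a = Gd⁴/(8D³k) = (77.1×10³)(1.77⁴)/(8·11.1³·3.5) = 19.76 → N_a = 20
Actual rate k = Gd⁴/(8D³·20) = 3.4583 N/mm
Working load F = kδ = 3.4583·39 = 134.87 N
C = 11.1/1.77 = 6.2712; K_W = (4C−1)/(4C−4)+0.615/C = 1.2404
τ_max = K_W·8FD/(πd³) = 1.2404·687.49 = 852.73 MPa
τ_max ≤ 1170 MPa → acceptable

(a) 20 coils; (b) YES, τ_max = 853 MPa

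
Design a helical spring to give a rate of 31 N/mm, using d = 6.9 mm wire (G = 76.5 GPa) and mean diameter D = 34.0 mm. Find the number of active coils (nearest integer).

N_a = Gd⁴/(8D³k) = (76.5×10³ × 6.9⁴)/(8 × 34.0³ × 31)
    = 1.73403e+08 / 9.74739e+06 = 17.79 → 18 coils

18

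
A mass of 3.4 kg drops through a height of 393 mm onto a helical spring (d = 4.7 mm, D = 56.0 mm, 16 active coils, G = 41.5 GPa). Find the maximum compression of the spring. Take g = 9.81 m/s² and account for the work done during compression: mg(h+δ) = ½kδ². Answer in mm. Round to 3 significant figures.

212 mm

k = Gd⁴/(8D³N_a) = (41.5×10³)(4.7⁴)/(8·56.0³·16) = 0.90088 N/mm
W = mg = 3.4 × 9.81 = 33.354 N
½kδ² − Wδ − Wh = 0 → δ = (W + √(W² + 2kWh))/k
δ = (33.354 + √(1112.5 + 23617.6))/0.90088 = (33.354 + 157.26)/0.90088 = 211.59 mm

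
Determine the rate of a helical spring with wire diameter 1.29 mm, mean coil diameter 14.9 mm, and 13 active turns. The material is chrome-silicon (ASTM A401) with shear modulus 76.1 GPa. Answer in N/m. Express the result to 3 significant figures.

613 N/m

k = Gd⁴/(8D³N_a) = (76.1×10³ × 1.29⁴) / (8 × 14.9³ × 13)
  = 210738 / 344027 = 0.61256 N/mm = 612.56 N/m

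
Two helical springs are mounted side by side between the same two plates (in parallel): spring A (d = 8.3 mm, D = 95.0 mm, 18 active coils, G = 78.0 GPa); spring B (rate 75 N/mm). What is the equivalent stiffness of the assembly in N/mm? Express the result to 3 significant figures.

78.0 N/mm

k_A = Gd⁴/(8D³N_a) = (78.0×10³)(8.3⁴)/(8·95.0³·18) = 2.9983 N/mm
Parallel: k_eq = 2.9983 + 75 = 77.998 N/mm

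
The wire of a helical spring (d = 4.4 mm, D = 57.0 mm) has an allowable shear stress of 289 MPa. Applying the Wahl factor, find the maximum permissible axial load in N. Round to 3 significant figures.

C = D/d = 57.0/4.4 = 12.9545
K_W = (4C−1)/(4C−4) + 0.615/C = 50.818/47.818 + 0.0475 = 1.1102
τ_max = K·8FD/(πd³) → F_max = τ_allow·πd³/(8DK)
F_max = 289·π·4.4³/(8·57.0·1.1102) = 77340/506.26 = 152.77 N

153 N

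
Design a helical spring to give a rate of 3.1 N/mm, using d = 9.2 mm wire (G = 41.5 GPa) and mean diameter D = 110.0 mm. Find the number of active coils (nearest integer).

N_a = Gd⁴/(8D³k) = (41.5×10³ × 9.2⁴)/(8 × 110.0³ × 3.1)
    = 2.97303e+08 / 3.30088e+07 = 9.007 → 9 coils

9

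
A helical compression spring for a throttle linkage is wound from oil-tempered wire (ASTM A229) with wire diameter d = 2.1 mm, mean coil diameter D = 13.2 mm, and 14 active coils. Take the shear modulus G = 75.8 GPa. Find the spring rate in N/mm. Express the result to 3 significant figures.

k = Gd⁴/(8D³N_a) = (75.8×10³ × 2.1⁴) / (8 × 13.2³ × 14)
  = 1.47417e+06 / 257596 = 5.7228 N/mm

5.72 N/mm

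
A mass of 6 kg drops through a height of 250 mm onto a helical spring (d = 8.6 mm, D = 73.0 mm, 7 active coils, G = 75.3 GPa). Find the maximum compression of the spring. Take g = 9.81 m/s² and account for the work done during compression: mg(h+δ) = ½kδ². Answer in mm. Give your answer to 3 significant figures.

k = Gd⁴/(8D³N_a) = (75.3×10³)(8.6⁴)/(8·73.0³·7) = 18.907 N/mm
W = mg = 6 × 9.81 = 58.86 N
½kδ² − Wδ − Wh = 0 → δ = (W + √(W² + 2kWh))/k
δ = (58.86 + √(3464.5 + 556445))/18.907 = (58.86 + 748.27)/18.907 = 42.689 mm

42.7 mm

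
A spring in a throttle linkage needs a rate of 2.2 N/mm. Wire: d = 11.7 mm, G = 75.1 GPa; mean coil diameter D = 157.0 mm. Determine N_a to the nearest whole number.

N_a = Gd⁴/(8D³k) = (75.1×10³ × 11.7⁴)/(8 × 157.0³ × 2.2)
    = 1.40729e+09 / 6.81101e+07 = 20.66 → 21 coils

21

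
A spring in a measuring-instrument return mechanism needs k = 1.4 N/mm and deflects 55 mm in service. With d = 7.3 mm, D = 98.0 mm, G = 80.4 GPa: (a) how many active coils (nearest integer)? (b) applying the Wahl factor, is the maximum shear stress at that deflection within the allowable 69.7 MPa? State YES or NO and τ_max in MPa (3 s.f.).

N_a = Gd⁴/(8D³k) = (80.4×10³)(7.3⁴)/(8·98.0³·1.4) = 21.66 → N_a = 22
Actual rate k = Gd⁴/(8D³·22) = 1.3783 N/mm
Working load F = kδ = 1.3783·55 = 75.809 N
C = 98.0/7.3 = 13.4247; K_W = (4C−1)/(4C−4)+0.615/C = 1.1062
τ_max = K_W·8FD/(πd³) = 1.1062·48.631 = 53.795 MPa
τ_max ≤ 69.7 MPa → acceptable

(a) 22 coils; (b) YES, τ_max = 53.8 MPa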